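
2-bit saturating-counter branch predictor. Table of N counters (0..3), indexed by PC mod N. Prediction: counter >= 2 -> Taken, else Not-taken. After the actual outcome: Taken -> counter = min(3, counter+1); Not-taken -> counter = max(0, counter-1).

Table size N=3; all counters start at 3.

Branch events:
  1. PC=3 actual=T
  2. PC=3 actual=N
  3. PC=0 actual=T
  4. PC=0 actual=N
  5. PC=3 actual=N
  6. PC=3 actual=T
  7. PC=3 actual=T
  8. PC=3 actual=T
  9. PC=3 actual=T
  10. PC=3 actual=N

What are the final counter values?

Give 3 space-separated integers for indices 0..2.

Answer: 2 3 3

Derivation:
Ev 1: PC=3 idx=0 pred=T actual=T -> ctr[0]=3
Ev 2: PC=3 idx=0 pred=T actual=N -> ctr[0]=2
Ev 3: PC=0 idx=0 pred=T actual=T -> ctr[0]=3
Ev 4: PC=0 idx=0 pred=T actual=N -> ctr[0]=2
Ev 5: PC=3 idx=0 pred=T actual=N -> ctr[0]=1
Ev 6: PC=3 idx=0 pred=N actual=T -> ctr[0]=2
Ev 7: PC=3 idx=0 pred=T actual=T -> ctr[0]=3
Ev 8: PC=3 idx=0 pred=T actual=T -> ctr[0]=3
Ev 9: PC=3 idx=0 pred=T actual=T -> ctr[0]=3
Ev 10: PC=3 idx=0 pred=T actual=N -> ctr[0]=2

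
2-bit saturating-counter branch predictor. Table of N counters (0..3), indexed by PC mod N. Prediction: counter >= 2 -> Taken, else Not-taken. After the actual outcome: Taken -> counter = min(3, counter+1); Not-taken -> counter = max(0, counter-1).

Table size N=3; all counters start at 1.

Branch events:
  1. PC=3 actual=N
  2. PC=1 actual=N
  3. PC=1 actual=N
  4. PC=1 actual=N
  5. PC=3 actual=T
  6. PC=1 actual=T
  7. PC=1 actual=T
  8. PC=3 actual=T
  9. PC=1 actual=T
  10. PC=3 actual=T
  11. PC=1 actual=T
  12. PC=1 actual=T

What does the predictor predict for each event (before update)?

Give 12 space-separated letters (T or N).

Answer: N N N N N N N N T T T T

Derivation:
Ev 1: PC=3 idx=0 pred=N actual=N -> ctr[0]=0
Ev 2: PC=1 idx=1 pred=N actual=N -> ctr[1]=0
Ev 3: PC=1 idx=1 pred=N actual=N -> ctr[1]=0
Ev 4: PC=1 idx=1 pred=N actual=N -> ctr[1]=0
Ev 5: PC=3 idx=0 pred=N actual=T -> ctr[0]=1
Ev 6: PC=1 idx=1 pred=N actual=T -> ctr[1]=1
Ev 7: PC=1 idx=1 pred=N actual=T -> ctr[1]=2
Ev 8: PC=3 idx=0 pred=N actual=T -> ctr[0]=2
Ev 9: PC=1 idx=1 pred=T actual=T -> ctr[1]=3
Ev 10: PC=3 idx=0 pred=T actual=T -> ctr[0]=3
Ev 11: PC=1 idx=1 pred=T actual=T -> ctr[1]=3
Ev 12: PC=1 idx=1 pred=T actual=T -> ctr[1]=3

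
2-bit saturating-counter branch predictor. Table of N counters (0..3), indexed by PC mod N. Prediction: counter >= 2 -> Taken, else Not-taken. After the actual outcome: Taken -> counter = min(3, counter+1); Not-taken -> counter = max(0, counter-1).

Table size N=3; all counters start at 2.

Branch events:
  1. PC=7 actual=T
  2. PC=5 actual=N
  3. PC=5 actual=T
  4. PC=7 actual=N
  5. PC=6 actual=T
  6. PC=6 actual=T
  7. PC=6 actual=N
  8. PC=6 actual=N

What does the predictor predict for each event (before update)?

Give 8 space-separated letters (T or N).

Answer: T T N T T T T T

Derivation:
Ev 1: PC=7 idx=1 pred=T actual=T -> ctr[1]=3
Ev 2: PC=5 idx=2 pred=T actual=N -> ctr[2]=1
Ev 3: PC=5 idx=2 pred=N actual=T -> ctr[2]=2
Ev 4: PC=7 idx=1 pred=T actual=N -> ctr[1]=2
Ev 5: PC=6 idx=0 pred=T actual=T -> ctr[0]=3
Ev 6: PC=6 idx=0 pred=T actual=T -> ctr[0]=3
Ev 7: PC=6 idx=0 pred=T actual=N -> ctr[0]=2
Ev 8: PC=6 idx=0 pred=T actual=N -> ctr[0]=1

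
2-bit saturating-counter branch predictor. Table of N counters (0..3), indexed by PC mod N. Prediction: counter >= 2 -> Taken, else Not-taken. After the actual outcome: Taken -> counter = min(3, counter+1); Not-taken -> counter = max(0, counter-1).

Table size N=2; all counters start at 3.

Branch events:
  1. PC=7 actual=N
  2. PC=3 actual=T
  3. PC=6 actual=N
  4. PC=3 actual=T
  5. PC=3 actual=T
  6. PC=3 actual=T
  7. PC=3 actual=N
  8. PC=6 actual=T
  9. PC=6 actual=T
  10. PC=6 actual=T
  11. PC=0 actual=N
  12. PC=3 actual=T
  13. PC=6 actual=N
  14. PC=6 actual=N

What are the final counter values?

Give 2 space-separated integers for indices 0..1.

Answer: 0 3

Derivation:
Ev 1: PC=7 idx=1 pred=T actual=N -> ctr[1]=2
Ev 2: PC=3 idx=1 pred=T actual=T -> ctr[1]=3
Ev 3: PC=6 idx=0 pred=T actual=N -> ctr[0]=2
Ev 4: PC=3 idx=1 pred=T actual=T -> ctr[1]=3
Ev 5: PC=3 idx=1 pred=T actual=T -> ctr[1]=3
Ev 6: PC=3 idx=1 pred=T actual=T -> ctr[1]=3
Ev 7: PC=3 idx=1 pred=T actual=N -> ctr[1]=2
Ev 8: PC=6 idx=0 pred=T actual=T -> ctr[0]=3
Ev 9: PC=6 idx=0 pred=T actual=T -> ctr[0]=3
Ev 10: PC=6 idx=0 pred=T actual=T -> ctr[0]=3
Ev 11: PC=0 idx=0 pred=T actual=N -> ctr[0]=2
Ev 12: PC=3 idx=1 pred=T actual=T -> ctr[1]=3
Ev 13: PC=6 idx=0 pred=T actual=N -> ctr[0]=1
Ev 14: PC=6 idx=0 pred=N actual=N -> ctr[0]=0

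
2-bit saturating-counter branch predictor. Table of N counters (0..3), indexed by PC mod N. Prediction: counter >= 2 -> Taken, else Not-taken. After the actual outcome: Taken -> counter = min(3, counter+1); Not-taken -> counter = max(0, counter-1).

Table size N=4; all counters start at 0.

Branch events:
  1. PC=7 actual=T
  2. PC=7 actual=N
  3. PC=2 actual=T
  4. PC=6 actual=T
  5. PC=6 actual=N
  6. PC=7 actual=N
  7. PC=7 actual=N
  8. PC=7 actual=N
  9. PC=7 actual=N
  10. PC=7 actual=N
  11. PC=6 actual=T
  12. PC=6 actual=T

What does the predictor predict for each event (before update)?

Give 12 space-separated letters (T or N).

Answer: N N N N T N N N N N N T

Derivation:
Ev 1: PC=7 idx=3 pred=N actual=T -> ctr[3]=1
Ev 2: PC=7 idx=3 pred=N actual=N -> ctr[3]=0
Ev 3: PC=2 idx=2 pred=N actual=T -> ctr[2]=1
Ev 4: PC=6 idx=2 pred=N actual=T -> ctr[2]=2
Ev 5: PC=6 idx=2 pred=T actual=N -> ctr[2]=1
Ev 6: PC=7 idx=3 pred=N actual=N -> ctr[3]=0
Ev 7: PC=7 idx=3 pred=N actual=N -> ctr[3]=0
Ev 8: PC=7 idx=3 pred=N actual=N -> ctr[3]=0
Ev 9: PC=7 idx=3 pred=N actual=N -> ctr[3]=0
Ev 10: PC=7 idx=3 pred=N actual=N -> ctr[3]=0
Ev 11: PC=6 idx=2 pred=N actual=T -> ctr[2]=2
Ev 12: PC=6 idx=2 pred=T actual=T -> ctr[2]=3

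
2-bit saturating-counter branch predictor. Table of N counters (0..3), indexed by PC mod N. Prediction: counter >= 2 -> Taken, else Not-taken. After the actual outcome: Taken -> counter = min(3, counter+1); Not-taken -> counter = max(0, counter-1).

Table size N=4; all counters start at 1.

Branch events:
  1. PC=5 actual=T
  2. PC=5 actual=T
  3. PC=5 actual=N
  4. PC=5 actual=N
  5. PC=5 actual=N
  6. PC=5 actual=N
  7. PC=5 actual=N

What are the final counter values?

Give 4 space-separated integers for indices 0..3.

Ev 1: PC=5 idx=1 pred=N actual=T -> ctr[1]=2
Ev 2: PC=5 idx=1 pred=T actual=T -> ctr[1]=3
Ev 3: PC=5 idx=1 pred=T actual=N -> ctr[1]=2
Ev 4: PC=5 idx=1 pred=T actual=N -> ctr[1]=1
Ev 5: PC=5 idx=1 pred=N actual=N -> ctr[1]=0
Ev 6: PC=5 idx=1 pred=N actual=N -> ctr[1]=0
Ev 7: PC=5 idx=1 pred=N actual=N -> ctr[1]=0

Answer: 1 0 1 1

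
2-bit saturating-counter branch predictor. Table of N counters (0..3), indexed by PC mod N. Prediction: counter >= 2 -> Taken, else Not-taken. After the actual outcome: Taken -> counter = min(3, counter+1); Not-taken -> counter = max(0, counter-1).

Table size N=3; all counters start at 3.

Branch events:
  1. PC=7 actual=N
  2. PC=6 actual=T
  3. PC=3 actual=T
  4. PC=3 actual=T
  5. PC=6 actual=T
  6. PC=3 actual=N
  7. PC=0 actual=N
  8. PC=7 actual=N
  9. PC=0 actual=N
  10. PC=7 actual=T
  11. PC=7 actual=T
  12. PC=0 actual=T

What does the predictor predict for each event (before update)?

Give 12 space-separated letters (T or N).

Ev 1: PC=7 idx=1 pred=T actual=N -> ctr[1]=2
Ev 2: PC=6 idx=0 pred=T actual=T -> ctr[0]=3
Ev 3: PC=3 idx=0 pred=T actual=T -> ctr[0]=3
Ev 4: PC=3 idx=0 pred=T actual=T -> ctr[0]=3
Ev 5: PC=6 idx=0 pred=T actual=T -> ctr[0]=3
Ev 6: PC=3 idx=0 pred=T actual=N -> ctr[0]=2
Ev 7: PC=0 idx=0 pred=T actual=N -> ctr[0]=1
Ev 8: PC=7 idx=1 pred=T actual=N -> ctr[1]=1
Ev 9: PC=0 idx=0 pred=N actual=N -> ctr[0]=0
Ev 10: PC=7 idx=1 pred=N actual=T -> ctr[1]=2
Ev 11: PC=7 idx=1 pred=T actual=T -> ctr[1]=3
Ev 12: PC=0 idx=0 pred=N actual=T -> ctr[0]=1

Answer: T T T T T T T T N N T N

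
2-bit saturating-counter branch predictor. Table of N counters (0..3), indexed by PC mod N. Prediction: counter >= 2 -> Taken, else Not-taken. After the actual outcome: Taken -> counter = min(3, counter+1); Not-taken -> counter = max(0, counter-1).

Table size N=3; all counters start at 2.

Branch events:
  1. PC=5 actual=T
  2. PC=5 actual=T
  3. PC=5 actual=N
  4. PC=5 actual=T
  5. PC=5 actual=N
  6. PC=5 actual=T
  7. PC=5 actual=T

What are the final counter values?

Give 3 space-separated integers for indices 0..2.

Answer: 2 2 3

Derivation:
Ev 1: PC=5 idx=2 pred=T actual=T -> ctr[2]=3
Ev 2: PC=5 idx=2 pred=T actual=T -> ctr[2]=3
Ev 3: PC=5 idx=2 pred=T actual=N -> ctr[2]=2
Ev 4: PC=5 idx=2 pred=T actual=T -> ctr[2]=3
Ev 5: PC=5 idx=2 pred=T actual=N -> ctr[2]=2
Ev 6: PC=5 idx=2 pred=T actual=T -> ctr[2]=3
Ev 7: PC=5 idx=2 pred=T actual=T -> ctr[2]=3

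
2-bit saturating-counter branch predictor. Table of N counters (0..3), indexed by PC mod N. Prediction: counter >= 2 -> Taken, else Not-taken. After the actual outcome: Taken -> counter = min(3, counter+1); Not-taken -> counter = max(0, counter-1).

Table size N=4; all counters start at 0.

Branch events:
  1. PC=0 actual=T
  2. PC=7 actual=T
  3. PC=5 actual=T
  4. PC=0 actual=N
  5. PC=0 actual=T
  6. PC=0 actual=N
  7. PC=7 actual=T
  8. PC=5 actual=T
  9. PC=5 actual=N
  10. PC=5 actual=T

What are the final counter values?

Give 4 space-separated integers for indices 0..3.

Ev 1: PC=0 idx=0 pred=N actual=T -> ctr[0]=1
Ev 2: PC=7 idx=3 pred=N actual=T -> ctr[3]=1
Ev 3: PC=5 idx=1 pred=N actual=T -> ctr[1]=1
Ev 4: PC=0 idx=0 pred=N actual=N -> ctr[0]=0
Ev 5: PC=0 idx=0 pred=N actual=T -> ctr[0]=1
Ev 6: PC=0 idx=0 pred=N actual=N -> ctr[0]=0
Ev 7: PC=7 idx=3 pred=N actual=T -> ctr[3]=2
Ev 8: PC=5 idx=1 pred=N actual=T -> ctr[1]=2
Ev 9: PC=5 idx=1 pred=T actual=N -> ctr[1]=1
Ev 10: PC=5 idx=1 pred=N actual=T -> ctr[1]=2

Answer: 0 2 0 2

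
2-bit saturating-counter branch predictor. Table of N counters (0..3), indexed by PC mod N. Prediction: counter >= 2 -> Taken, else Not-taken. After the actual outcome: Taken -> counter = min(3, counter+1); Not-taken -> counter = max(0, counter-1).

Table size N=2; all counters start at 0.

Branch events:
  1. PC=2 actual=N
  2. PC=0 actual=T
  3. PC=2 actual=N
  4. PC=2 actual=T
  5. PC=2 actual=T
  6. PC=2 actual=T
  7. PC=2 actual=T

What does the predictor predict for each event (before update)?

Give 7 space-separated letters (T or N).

Ev 1: PC=2 idx=0 pred=N actual=N -> ctr[0]=0
Ev 2: PC=0 idx=0 pred=N actual=T -> ctr[0]=1
Ev 3: PC=2 idx=0 pred=N actual=N -> ctr[0]=0
Ev 4: PC=2 idx=0 pred=N actual=T -> ctr[0]=1
Ev 5: PC=2 idx=0 pred=N actual=T -> ctr[0]=2
Ev 6: PC=2 idx=0 pred=T actual=T -> ctr[0]=3
Ev 7: PC=2 idx=0 pred=T actual=T -> ctr[0]=3

Answer: N N N N N T T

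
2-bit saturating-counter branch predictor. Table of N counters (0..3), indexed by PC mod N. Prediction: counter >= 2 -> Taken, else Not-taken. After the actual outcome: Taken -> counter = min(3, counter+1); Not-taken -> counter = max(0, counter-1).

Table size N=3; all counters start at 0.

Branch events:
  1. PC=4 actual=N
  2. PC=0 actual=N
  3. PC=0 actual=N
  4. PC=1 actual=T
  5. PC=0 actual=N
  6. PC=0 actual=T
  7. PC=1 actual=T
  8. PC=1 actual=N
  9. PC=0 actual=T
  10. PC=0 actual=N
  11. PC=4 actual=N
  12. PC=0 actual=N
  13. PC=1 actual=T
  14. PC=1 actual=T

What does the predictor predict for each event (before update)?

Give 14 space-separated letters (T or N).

Answer: N N N N N N N T N T N N N N

Derivation:
Ev 1: PC=4 idx=1 pred=N actual=N -> ctr[1]=0
Ev 2: PC=0 idx=0 pred=N actual=N -> ctr[0]=0
Ev 3: PC=0 idx=0 pred=N actual=N -> ctr[0]=0
Ev 4: PC=1 idx=1 pred=N actual=T -> ctr[1]=1
Ev 5: PC=0 idx=0 pred=N actual=N -> ctr[0]=0
Ev 6: PC=0 idx=0 pred=N actual=T -> ctr[0]=1
Ev 7: PC=1 idx=1 pred=N actual=T -> ctr[1]=2
Ev 8: PC=1 idx=1 pred=T actual=N -> ctr[1]=1
Ev 9: PC=0 idx=0 pred=N actual=T -> ctr[0]=2
Ev 10: PC=0 idx=0 pred=T actual=N -> ctr[0]=1
Ev 11: PC=4 idx=1 pred=N actual=N -> ctr[1]=0
Ev 12: PC=0 idx=0 pred=N actual=N -> ctr[0]=0
Ev 13: PC=1 idx=1 pred=N actual=T -> ctr[1]=1
Ev 14: PC=1 idx=1 pred=N actual=T -> ctr[1]=2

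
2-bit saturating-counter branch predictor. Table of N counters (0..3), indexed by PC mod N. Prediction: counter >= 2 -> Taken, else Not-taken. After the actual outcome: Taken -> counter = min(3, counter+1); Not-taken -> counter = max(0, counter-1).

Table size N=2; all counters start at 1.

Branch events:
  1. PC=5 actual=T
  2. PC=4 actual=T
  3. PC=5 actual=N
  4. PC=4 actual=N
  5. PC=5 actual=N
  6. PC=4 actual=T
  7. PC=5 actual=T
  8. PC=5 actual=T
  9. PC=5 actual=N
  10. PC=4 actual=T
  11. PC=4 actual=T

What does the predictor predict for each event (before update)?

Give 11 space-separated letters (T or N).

Ev 1: PC=5 idx=1 pred=N actual=T -> ctr[1]=2
Ev 2: PC=4 idx=0 pred=N actual=T -> ctr[0]=2
Ev 3: PC=5 idx=1 pred=T actual=N -> ctr[1]=1
Ev 4: PC=4 idx=0 pred=T actual=N -> ctr[0]=1
Ev 5: PC=5 idx=1 pred=N actual=N -> ctr[1]=0
Ev 6: PC=4 idx=0 pred=N actual=T -> ctr[0]=2
Ev 7: PC=5 idx=1 pred=N actual=T -> ctr[1]=1
Ev 8: PC=5 idx=1 pred=N actual=T -> ctr[1]=2
Ev 9: PC=5 idx=1 pred=T actual=N -> ctr[1]=1
Ev 10: PC=4 idx=0 pred=T actual=T -> ctr[0]=3
Ev 11: PC=4 idx=0 pred=T actual=T -> ctr[0]=3

Answer: N N T T N N N N T T T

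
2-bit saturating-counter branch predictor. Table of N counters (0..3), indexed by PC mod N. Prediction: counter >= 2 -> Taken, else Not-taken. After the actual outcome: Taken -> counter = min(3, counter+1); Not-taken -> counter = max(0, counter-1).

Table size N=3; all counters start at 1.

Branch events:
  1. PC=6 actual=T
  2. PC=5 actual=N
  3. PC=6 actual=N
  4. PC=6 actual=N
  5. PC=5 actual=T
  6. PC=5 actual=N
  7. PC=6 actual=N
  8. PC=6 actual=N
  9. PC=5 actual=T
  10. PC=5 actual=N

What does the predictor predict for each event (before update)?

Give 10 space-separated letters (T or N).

Answer: N N T N N N N N N N

Derivation:
Ev 1: PC=6 idx=0 pred=N actual=T -> ctr[0]=2
Ev 2: PC=5 idx=2 pred=N actual=N -> ctr[2]=0
Ev 3: PC=6 idx=0 pred=T actual=N -> ctr[0]=1
Ev 4: PC=6 idx=0 pred=N actual=N -> ctr[0]=0
Ev 5: PC=5 idx=2 pred=N actual=T -> ctr[2]=1
Ev 6: PC=5 idx=2 pred=N actual=N -> ctr[2]=0
Ev 7: PC=6 idx=0 pred=N actual=N -> ctr[0]=0
Ev 8: PC=6 idx=0 pred=N actual=N -> ctr[0]=0
Ev 9: PC=5 idx=2 pred=N actual=T -> ctr[2]=1
Ev 10: PC=5 idx=2 pred=N actual=N -> ctr[2]=0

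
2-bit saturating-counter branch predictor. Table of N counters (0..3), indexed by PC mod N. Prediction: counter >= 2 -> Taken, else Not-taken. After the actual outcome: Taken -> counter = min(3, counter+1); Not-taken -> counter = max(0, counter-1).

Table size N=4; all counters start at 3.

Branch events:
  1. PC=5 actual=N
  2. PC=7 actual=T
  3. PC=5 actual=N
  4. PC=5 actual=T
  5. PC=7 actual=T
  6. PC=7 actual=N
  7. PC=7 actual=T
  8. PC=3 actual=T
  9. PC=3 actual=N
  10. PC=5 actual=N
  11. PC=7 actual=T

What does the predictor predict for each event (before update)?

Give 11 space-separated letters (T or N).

Answer: T T T N T T T T T T T

Derivation:
Ev 1: PC=5 idx=1 pred=T actual=N -> ctr[1]=2
Ev 2: PC=7 idx=3 pred=T actual=T -> ctr[3]=3
Ev 3: PC=5 idx=1 pred=T actual=N -> ctr[1]=1
Ev 4: PC=5 idx=1 pred=N actual=T -> ctr[1]=2
Ev 5: PC=7 idx=3 pred=T actual=T -> ctr[3]=3
Ev 6: PC=7 idx=3 pred=T actual=N -> ctr[3]=2
Ev 7: PC=7 idx=3 pred=T actual=T -> ctr[3]=3
Ev 8: PC=3 idx=3 pred=T actual=T -> ctr[3]=3
Ev 9: PC=3 idx=3 pred=T actual=N -> ctr[3]=2
Ev 10: PC=5 idx=1 pred=T actual=N -> ctr[1]=1
Ev 11: PC=7 idx=3 pred=T actual=T -> ctr[3]=3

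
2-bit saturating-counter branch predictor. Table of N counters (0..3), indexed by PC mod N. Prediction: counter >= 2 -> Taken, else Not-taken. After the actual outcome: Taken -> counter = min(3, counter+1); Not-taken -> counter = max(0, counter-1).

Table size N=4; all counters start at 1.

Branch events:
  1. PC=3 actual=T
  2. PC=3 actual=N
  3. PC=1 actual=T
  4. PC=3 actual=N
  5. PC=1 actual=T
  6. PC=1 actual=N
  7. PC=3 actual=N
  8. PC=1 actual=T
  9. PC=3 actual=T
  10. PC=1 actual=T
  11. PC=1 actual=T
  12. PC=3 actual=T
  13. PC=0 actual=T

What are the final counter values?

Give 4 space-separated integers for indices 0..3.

Ev 1: PC=3 idx=3 pred=N actual=T -> ctr[3]=2
Ev 2: PC=3 idx=3 pred=T actual=N -> ctr[3]=1
Ev 3: PC=1 idx=1 pred=N actual=T -> ctr[1]=2
Ev 4: PC=3 idx=3 pred=N actual=N -> ctr[3]=0
Ev 5: PC=1 idx=1 pred=T actual=T -> ctr[1]=3
Ev 6: PC=1 idx=1 pred=T actual=N -> ctr[1]=2
Ev 7: PC=3 idx=3 pred=N actual=N -> ctr[3]=0
Ev 8: PC=1 idx=1 pred=T actual=T -> ctr[1]=3
Ev 9: PC=3 idx=3 pred=N actual=T -> ctr[3]=1
Ev 10: PC=1 idx=1 pred=T actual=T -> ctr[1]=3
Ev 11: PC=1 idx=1 pred=T actual=T -> ctr[1]=3
Ev 12: PC=3 idx=3 pred=N actual=T -> ctr[3]=2
Ev 13: PC=0 idx=0 pred=N actual=T -> ctr[0]=2

Answer: 2 3 1 2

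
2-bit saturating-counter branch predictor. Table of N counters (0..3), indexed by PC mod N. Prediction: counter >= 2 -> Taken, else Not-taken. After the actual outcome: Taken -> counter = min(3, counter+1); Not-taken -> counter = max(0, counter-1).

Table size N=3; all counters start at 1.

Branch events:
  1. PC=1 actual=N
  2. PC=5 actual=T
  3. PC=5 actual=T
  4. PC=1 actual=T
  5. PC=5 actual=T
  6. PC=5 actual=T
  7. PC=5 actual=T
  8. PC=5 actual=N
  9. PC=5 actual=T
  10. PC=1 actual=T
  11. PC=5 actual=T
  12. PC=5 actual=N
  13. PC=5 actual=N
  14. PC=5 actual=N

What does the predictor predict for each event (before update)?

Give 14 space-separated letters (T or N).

Answer: N N T N T T T T T N T T T N

Derivation:
Ev 1: PC=1 idx=1 pred=N actual=N -> ctr[1]=0
Ev 2: PC=5 idx=2 pred=N actual=T -> ctr[2]=2
Ev 3: PC=5 idx=2 pred=T actual=T -> ctr[2]=3
Ev 4: PC=1 idx=1 pred=N actual=T -> ctr[1]=1
Ev 5: PC=5 idx=2 pred=T actual=T -> ctr[2]=3
Ev 6: PC=5 idx=2 pred=T actual=T -> ctr[2]=3
Ev 7: PC=5 idx=2 pred=T actual=T -> ctr[2]=3
Ev 8: PC=5 idx=2 pred=T actual=N -> ctr[2]=2
Ev 9: PC=5 idx=2 pred=T actual=T -> ctr[2]=3
Ev 10: PC=1 idx=1 pred=N actual=T -> ctr[1]=2
Ev 11: PC=5 idx=2 pred=T actual=T -> ctr[2]=3
Ev 12: PC=5 idx=2 pred=T actual=N -> ctr[2]=2
Ev 13: PC=5 idx=2 pred=T actual=N -> ctr[2]=1
Ev 14: PC=5 idx=2 pred=N actual=N -> ctr[2]=0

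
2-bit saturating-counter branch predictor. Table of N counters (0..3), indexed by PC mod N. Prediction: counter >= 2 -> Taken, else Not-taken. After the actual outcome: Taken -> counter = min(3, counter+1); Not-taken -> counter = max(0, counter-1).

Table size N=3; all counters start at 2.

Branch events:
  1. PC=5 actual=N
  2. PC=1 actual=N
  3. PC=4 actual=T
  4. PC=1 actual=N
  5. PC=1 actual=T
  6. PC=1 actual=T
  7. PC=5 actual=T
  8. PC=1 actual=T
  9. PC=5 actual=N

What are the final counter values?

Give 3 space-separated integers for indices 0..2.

Answer: 2 3 1

Derivation:
Ev 1: PC=5 idx=2 pred=T actual=N -> ctr[2]=1
Ev 2: PC=1 idx=1 pred=T actual=N -> ctr[1]=1
Ev 3: PC=4 idx=1 pred=N actual=T -> ctr[1]=2
Ev 4: PC=1 idx=1 pred=T actual=N -> ctr[1]=1
Ev 5: PC=1 idx=1 pred=N actual=T -> ctr[1]=2
Ev 6: PC=1 idx=1 pred=T actual=T -> ctr[1]=3
Ev 7: PC=5 idx=2 pred=N actual=T -> ctr[2]=2
Ev 8: PC=1 idx=1 pred=T actual=T -> ctr[1]=3
Ev 9: PC=5 idx=2 pred=T actual=N -> ctr[2]=1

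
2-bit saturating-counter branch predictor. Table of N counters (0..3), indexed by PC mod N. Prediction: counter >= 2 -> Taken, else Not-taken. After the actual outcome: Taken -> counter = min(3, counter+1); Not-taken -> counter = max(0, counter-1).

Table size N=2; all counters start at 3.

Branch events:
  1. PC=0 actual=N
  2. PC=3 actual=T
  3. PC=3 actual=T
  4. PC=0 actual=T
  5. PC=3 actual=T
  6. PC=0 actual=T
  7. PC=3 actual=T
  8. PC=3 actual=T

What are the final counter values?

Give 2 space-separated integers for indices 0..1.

Ev 1: PC=0 idx=0 pred=T actual=N -> ctr[0]=2
Ev 2: PC=3 idx=1 pred=T actual=T -> ctr[1]=3
Ev 3: PC=3 idx=1 pred=T actual=T -> ctr[1]=3
Ev 4: PC=0 idx=0 pred=T actual=T -> ctr[0]=3
Ev 5: PC=3 idx=1 pred=T actual=T -> ctr[1]=3
Ev 6: PC=0 idx=0 pred=T actual=T -> ctr[0]=3
Ev 7: PC=3 idx=1 pred=T actual=T -> ctr[1]=3
Ev 8: PC=3 idx=1 pred=T actual=T -> ctr[1]=3

Answer: 3 3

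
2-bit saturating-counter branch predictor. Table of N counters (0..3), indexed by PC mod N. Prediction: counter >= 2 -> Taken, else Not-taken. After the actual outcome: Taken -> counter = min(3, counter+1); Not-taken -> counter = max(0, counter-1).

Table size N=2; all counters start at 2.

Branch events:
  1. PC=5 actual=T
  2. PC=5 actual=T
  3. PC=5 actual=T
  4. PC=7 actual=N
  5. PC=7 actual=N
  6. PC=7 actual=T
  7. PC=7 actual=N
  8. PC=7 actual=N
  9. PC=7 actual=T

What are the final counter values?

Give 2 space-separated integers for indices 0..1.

Ev 1: PC=5 idx=1 pred=T actual=T -> ctr[1]=3
Ev 2: PC=5 idx=1 pred=T actual=T -> ctr[1]=3
Ev 3: PC=5 idx=1 pred=T actual=T -> ctr[1]=3
Ev 4: PC=7 idx=1 pred=T actual=N -> ctr[1]=2
Ev 5: PC=7 idx=1 pred=T actual=N -> ctr[1]=1
Ev 6: PC=7 idx=1 pred=N actual=T -> ctr[1]=2
Ev 7: PC=7 idx=1 pred=T actual=N -> ctr[1]=1
Ev 8: PC=7 idx=1 pred=N actual=N -> ctr[1]=0
Ev 9: PC=7 idx=1 pred=N actual=T -> ctr[1]=1

Answer: 2 1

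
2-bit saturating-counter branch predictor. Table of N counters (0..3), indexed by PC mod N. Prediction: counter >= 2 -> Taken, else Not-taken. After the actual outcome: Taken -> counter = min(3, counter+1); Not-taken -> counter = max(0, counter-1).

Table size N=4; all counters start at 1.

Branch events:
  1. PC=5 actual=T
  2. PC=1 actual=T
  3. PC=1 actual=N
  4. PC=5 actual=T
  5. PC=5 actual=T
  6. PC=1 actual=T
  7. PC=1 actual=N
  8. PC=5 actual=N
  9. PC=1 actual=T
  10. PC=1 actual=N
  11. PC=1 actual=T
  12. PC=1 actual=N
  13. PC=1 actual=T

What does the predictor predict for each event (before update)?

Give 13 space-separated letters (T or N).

Ev 1: PC=5 idx=1 pred=N actual=T -> ctr[1]=2
Ev 2: PC=1 idx=1 pred=T actual=T -> ctr[1]=3
Ev 3: PC=1 idx=1 pred=T actual=N -> ctr[1]=2
Ev 4: PC=5 idx=1 pred=T actual=T -> ctr[1]=3
Ev 5: PC=5 idx=1 pred=T actual=T -> ctr[1]=3
Ev 6: PC=1 idx=1 pred=T actual=T -> ctr[1]=3
Ev 7: PC=1 idx=1 pred=T actual=N -> ctr[1]=2
Ev 8: PC=5 idx=1 pred=T actual=N -> ctr[1]=1
Ev 9: PC=1 idx=1 pred=N actual=T -> ctr[1]=2
Ev 10: PC=1 idx=1 pred=T actual=N -> ctr[1]=1
Ev 11: PC=1 idx=1 pred=N actual=T -> ctr[1]=2
Ev 12: PC=1 idx=1 pred=T actual=N -> ctr[1]=1
Ev 13: PC=1 idx=1 pred=N actual=T -> ctr[1]=2

Answer: N T T T T T T T N T N T N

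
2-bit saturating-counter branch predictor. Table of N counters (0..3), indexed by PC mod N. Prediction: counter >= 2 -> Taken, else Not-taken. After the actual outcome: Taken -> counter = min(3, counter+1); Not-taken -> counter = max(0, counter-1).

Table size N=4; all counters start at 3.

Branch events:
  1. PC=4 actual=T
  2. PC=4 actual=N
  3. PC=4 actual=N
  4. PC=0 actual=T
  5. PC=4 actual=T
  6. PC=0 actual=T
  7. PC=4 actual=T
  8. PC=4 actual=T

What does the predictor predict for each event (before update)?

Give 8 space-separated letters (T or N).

Answer: T T T N T T T T

Derivation:
Ev 1: PC=4 idx=0 pred=T actual=T -> ctr[0]=3
Ev 2: PC=4 idx=0 pred=T actual=N -> ctr[0]=2
Ev 3: PC=4 idx=0 pred=T actual=N -> ctr[0]=1
Ev 4: PC=0 idx=0 pred=N actual=T -> ctr[0]=2
Ev 5: PC=4 idx=0 pred=T actual=T -> ctr[0]=3
Ev 6: PC=0 idx=0 pred=T actual=T -> ctr[0]=3
Ev 7: PC=4 idx=0 pred=T actual=T -> ctr[0]=3
Ev 8: PC=4 idx=0 pred=T actual=T -> ctr[0]=3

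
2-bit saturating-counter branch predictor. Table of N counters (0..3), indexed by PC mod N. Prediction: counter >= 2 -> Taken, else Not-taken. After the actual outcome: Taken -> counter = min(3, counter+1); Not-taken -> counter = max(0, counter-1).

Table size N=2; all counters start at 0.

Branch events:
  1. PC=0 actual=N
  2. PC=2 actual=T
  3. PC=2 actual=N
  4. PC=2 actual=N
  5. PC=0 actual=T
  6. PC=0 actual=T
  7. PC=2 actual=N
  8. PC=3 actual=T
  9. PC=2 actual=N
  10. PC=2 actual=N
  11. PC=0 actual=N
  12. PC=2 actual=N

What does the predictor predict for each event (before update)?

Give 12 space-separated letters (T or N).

Ev 1: PC=0 idx=0 pred=N actual=N -> ctr[0]=0
Ev 2: PC=2 idx=0 pred=N actual=T -> ctr[0]=1
Ev 3: PC=2 idx=0 pred=N actual=N -> ctr[0]=0
Ev 4: PC=2 idx=0 pred=N actual=N -> ctr[0]=0
Ev 5: PC=0 idx=0 pred=N actual=T -> ctr[0]=1
Ev 6: PC=0 idx=0 pred=N actual=T -> ctr[0]=2
Ev 7: PC=2 idx=0 pred=T actual=N -> ctr[0]=1
Ev 8: PC=3 idx=1 pred=N actual=T -> ctr[1]=1
Ev 9: PC=2 idx=0 pred=N actual=N -> ctr[0]=0
Ev 10: PC=2 idx=0 pred=N actual=N -> ctr[0]=0
Ev 11: PC=0 idx=0 pred=N actual=N -> ctr[0]=0
Ev 12: PC=2 idx=0 pred=N actual=N -> ctr[0]=0

Answer: N N N N N N T N N N N N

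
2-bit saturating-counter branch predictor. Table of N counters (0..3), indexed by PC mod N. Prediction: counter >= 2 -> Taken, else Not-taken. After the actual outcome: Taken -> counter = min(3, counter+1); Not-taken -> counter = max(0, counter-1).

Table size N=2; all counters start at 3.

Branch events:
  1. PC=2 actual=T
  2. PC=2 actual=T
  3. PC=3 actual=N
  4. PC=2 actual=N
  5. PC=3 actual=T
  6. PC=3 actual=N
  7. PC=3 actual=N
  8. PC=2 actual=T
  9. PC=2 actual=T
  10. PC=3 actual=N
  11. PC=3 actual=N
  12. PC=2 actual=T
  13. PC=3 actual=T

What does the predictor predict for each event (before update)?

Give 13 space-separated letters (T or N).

Ev 1: PC=2 idx=0 pred=T actual=T -> ctr[0]=3
Ev 2: PC=2 idx=0 pred=T actual=T -> ctr[0]=3
Ev 3: PC=3 idx=1 pred=T actual=N -> ctr[1]=2
Ev 4: PC=2 idx=0 pred=T actual=N -> ctr[0]=2
Ev 5: PC=3 idx=1 pred=T actual=T -> ctr[1]=3
Ev 6: PC=3 idx=1 pred=T actual=N -> ctr[1]=2
Ev 7: PC=3 idx=1 pred=T actual=N -> ctr[1]=1
Ev 8: PC=2 idx=0 pred=T actual=T -> ctr[0]=3
Ev 9: PC=2 idx=0 pred=T actual=T -> ctr[0]=3
Ev 10: PC=3 idx=1 pred=N actual=N -> ctr[1]=0
Ev 11: PC=3 idx=1 pred=N actual=N -> ctr[1]=0
Ev 12: PC=2 idx=0 pred=T actual=T -> ctr[0]=3
Ev 13: PC=3 idx=1 pred=N actual=T -> ctr[1]=1

Answer: T T T T T T T T T N N T N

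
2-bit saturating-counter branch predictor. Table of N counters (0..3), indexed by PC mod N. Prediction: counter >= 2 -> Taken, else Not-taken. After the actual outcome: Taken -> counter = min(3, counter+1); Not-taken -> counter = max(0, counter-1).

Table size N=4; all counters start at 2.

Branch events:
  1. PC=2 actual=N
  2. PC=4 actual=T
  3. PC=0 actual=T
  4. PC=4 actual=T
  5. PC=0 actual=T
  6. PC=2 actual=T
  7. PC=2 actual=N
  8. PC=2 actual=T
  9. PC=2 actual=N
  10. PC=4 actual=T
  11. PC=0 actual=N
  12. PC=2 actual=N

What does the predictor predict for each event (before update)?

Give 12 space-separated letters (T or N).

Answer: T T T T T N T N T T T N

Derivation:
Ev 1: PC=2 idx=2 pred=T actual=N -> ctr[2]=1
Ev 2: PC=4 idx=0 pred=T actual=T -> ctr[0]=3
Ev 3: PC=0 idx=0 pred=T actual=T -> ctr[0]=3
Ev 4: PC=4 idx=0 pred=T actual=T -> ctr[0]=3
Ev 5: PC=0 idx=0 pred=T actual=T -> ctr[0]=3
Ev 6: PC=2 idx=2 pred=N actual=T -> ctr[2]=2
Ev 7: PC=2 idx=2 pred=T actual=N -> ctr[2]=1
Ev 8: PC=2 idx=2 pred=N actual=T -> ctr[2]=2
Ev 9: PC=2 idx=2 pred=T actual=N -> ctr[2]=1
Ev 10: PC=4 idx=0 pred=T actual=T -> ctr[0]=3
Ev 11: PC=0 idx=0 pred=T actual=N -> ctr[0]=2
Ev 12: PC=2 idx=2 pred=N actual=N -> ctr[2]=0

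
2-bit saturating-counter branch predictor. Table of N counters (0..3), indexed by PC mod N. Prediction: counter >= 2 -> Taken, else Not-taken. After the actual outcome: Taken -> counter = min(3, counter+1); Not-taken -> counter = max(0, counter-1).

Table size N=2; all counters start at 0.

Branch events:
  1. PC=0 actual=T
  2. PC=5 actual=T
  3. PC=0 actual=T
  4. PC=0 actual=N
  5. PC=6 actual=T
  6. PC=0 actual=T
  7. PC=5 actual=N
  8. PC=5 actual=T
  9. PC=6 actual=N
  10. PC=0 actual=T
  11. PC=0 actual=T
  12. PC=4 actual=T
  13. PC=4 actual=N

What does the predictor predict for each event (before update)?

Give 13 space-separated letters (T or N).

Answer: N N N T N T N N T T T T T

Derivation:
Ev 1: PC=0 idx=0 pred=N actual=T -> ctr[0]=1
Ev 2: PC=5 idx=1 pred=N actual=T -> ctr[1]=1
Ev 3: PC=0 idx=0 pred=N actual=T -> ctr[0]=2
Ev 4: PC=0 idx=0 pred=T actual=N -> ctr[0]=1
Ev 5: PC=6 idx=0 pred=N actual=T -> ctr[0]=2
Ev 6: PC=0 idx=0 pred=T actual=T -> ctr[0]=3
Ev 7: PC=5 idx=1 pred=N actual=N -> ctr[1]=0
Ev 8: PC=5 idx=1 pred=N actual=T -> ctr[1]=1
Ev 9: PC=6 idx=0 pred=T actual=N -> ctr[0]=2
Ev 10: PC=0 idx=0 pred=T actual=T -> ctr[0]=3
Ev 11: PC=0 idx=0 pred=T actual=T -> ctr[0]=3
Ev 12: PC=4 idx=0 pred=T actual=T -> ctr[0]=3
Ev 13: PC=4 idx=0 pred=T actual=N -> ctr[0]=2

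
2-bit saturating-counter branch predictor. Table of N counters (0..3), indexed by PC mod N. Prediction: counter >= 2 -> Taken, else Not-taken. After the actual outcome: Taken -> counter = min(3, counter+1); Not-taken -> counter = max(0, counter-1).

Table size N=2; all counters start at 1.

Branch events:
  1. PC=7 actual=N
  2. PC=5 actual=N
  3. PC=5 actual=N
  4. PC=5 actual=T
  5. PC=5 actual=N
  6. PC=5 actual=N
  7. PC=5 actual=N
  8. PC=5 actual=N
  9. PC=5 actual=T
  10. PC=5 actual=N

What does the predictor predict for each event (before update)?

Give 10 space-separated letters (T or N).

Ev 1: PC=7 idx=1 pred=N actual=N -> ctr[1]=0
Ev 2: PC=5 idx=1 pred=N actual=N -> ctr[1]=0
Ev 3: PC=5 idx=1 pred=N actual=N -> ctr[1]=0
Ev 4: PC=5 idx=1 pred=N actual=T -> ctr[1]=1
Ev 5: PC=5 idx=1 pred=N actual=N -> ctr[1]=0
Ev 6: PC=5 idx=1 pred=N actual=N -> ctr[1]=0
Ev 7: PC=5 idx=1 pred=N actual=N -> ctr[1]=0
Ev 8: PC=5 idx=1 pred=N actual=N -> ctr[1]=0
Ev 9: PC=5 idx=1 pred=N actual=T -> ctr[1]=1
Ev 10: PC=5 idx=1 pred=N actual=N -> ctr[1]=0

Answer: N N N N N N N N N N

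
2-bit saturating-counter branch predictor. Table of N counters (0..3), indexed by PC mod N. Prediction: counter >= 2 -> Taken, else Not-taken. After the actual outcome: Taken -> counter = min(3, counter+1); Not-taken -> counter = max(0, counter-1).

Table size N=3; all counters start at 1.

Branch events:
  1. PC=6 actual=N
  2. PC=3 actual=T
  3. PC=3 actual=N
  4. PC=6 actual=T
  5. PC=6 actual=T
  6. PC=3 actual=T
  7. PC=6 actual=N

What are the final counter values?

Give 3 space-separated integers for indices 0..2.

Answer: 2 1 1

Derivation:
Ev 1: PC=6 idx=0 pred=N actual=N -> ctr[0]=0
Ev 2: PC=3 idx=0 pred=N actual=T -> ctr[0]=1
Ev 3: PC=3 idx=0 pred=N actual=N -> ctr[0]=0
Ev 4: PC=6 idx=0 pred=N actual=T -> ctr[0]=1
Ev 5: PC=6 idx=0 pred=N actual=T -> ctr[0]=2
Ev 6: PC=3 idx=0 pred=T actual=T -> ctr[0]=3
Ev 7: PC=6 idx=0 pred=T actual=N -> ctr[0]=2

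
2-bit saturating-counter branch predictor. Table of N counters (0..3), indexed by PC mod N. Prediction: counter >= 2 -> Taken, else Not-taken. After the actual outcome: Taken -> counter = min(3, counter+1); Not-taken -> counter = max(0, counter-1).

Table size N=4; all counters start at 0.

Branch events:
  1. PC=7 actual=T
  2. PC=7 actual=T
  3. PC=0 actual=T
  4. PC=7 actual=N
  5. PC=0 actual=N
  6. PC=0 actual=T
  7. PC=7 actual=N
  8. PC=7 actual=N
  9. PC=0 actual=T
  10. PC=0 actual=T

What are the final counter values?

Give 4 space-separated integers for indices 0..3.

Answer: 3 0 0 0

Derivation:
Ev 1: PC=7 idx=3 pred=N actual=T -> ctr[3]=1
Ev 2: PC=7 idx=3 pred=N actual=T -> ctr[3]=2
Ev 3: PC=0 idx=0 pred=N actual=T -> ctr[0]=1
Ev 4: PC=7 idx=3 pred=T actual=N -> ctr[3]=1
Ev 5: PC=0 idx=0 pred=N actual=N -> ctr[0]=0
Ev 6: PC=0 idx=0 pred=N actual=T -> ctr[0]=1
Ev 7: PC=7 idx=3 pred=N actual=N -> ctr[3]=0
Ev 8: PC=7 idx=3 pred=N actual=N -> ctr[3]=0
Ev 9: PC=0 idx=0 pred=N actual=T -> ctr[0]=2
Ev 10: PC=0 idx=0 pred=T actual=T -> ctr[0]=3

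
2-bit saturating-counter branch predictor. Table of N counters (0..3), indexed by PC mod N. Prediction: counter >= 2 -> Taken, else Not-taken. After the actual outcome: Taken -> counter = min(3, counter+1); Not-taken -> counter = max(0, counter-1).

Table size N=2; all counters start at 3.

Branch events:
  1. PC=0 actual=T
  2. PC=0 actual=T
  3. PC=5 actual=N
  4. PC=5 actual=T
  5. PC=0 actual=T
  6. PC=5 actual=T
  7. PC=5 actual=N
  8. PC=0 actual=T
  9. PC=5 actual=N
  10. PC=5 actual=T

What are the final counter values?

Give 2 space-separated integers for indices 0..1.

Answer: 3 2

Derivation:
Ev 1: PC=0 idx=0 pred=T actual=T -> ctr[0]=3
Ev 2: PC=0 idx=0 pred=T actual=T -> ctr[0]=3
Ev 3: PC=5 idx=1 pred=T actual=N -> ctr[1]=2
Ev 4: PC=5 idx=1 pred=T actual=T -> ctr[1]=3
Ev 5: PC=0 idx=0 pred=T actual=T -> ctr[0]=3
Ev 6: PC=5 idx=1 pred=T actual=T -> ctr[1]=3
Ev 7: PC=5 idx=1 pred=T actual=N -> ctr[1]=2
Ev 8: PC=0 idx=0 pred=T actual=T -> ctr[0]=3
Ev 9: PC=5 idx=1 pred=T actual=N -> ctr[1]=1
Ev 10: PC=5 idx=1 pred=N actual=T -> ctr[1]=2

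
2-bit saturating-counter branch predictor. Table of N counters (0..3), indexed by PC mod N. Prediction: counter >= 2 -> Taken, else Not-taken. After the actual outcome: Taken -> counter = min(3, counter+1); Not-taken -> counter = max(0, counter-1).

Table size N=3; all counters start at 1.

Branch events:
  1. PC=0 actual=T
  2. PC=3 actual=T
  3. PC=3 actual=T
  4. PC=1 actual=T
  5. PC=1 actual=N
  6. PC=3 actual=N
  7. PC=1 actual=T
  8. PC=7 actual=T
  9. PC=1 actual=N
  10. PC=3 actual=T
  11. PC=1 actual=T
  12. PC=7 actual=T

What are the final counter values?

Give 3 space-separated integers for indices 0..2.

Ev 1: PC=0 idx=0 pred=N actual=T -> ctr[0]=2
Ev 2: PC=3 idx=0 pred=T actual=T -> ctr[0]=3
Ev 3: PC=3 idx=0 pred=T actual=T -> ctr[0]=3
Ev 4: PC=1 idx=1 pred=N actual=T -> ctr[1]=2
Ev 5: PC=1 idx=1 pred=T actual=N -> ctr[1]=1
Ev 6: PC=3 idx=0 pred=T actual=N -> ctr[0]=2
Ev 7: PC=1 idx=1 pred=N actual=T -> ctr[1]=2
Ev 8: PC=7 idx=1 pred=T actual=T -> ctr[1]=3
Ev 9: PC=1 idx=1 pred=T actual=N -> ctr[1]=2
Ev 10: PC=3 idx=0 pred=T actual=T -> ctr[0]=3
Ev 11: PC=1 idx=1 pred=T actual=T -> ctr[1]=3
Ev 12: PC=7 idx=1 pred=T actual=T -> ctr[1]=3

Answer: 3 3 1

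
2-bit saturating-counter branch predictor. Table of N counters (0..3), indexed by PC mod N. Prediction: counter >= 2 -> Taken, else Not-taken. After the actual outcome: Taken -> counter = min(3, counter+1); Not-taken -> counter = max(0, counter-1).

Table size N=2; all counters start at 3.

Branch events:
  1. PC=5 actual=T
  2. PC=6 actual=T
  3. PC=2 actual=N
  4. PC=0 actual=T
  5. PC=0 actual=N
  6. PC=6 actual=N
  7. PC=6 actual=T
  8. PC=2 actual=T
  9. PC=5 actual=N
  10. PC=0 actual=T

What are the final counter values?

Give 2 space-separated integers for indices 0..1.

Answer: 3 2

Derivation:
Ev 1: PC=5 idx=1 pred=T actual=T -> ctr[1]=3
Ev 2: PC=6 idx=0 pred=T actual=T -> ctr[0]=3
Ev 3: PC=2 idx=0 pred=T actual=N -> ctr[0]=2
Ev 4: PC=0 idx=0 pred=T actual=T -> ctr[0]=3
Ev 5: PC=0 idx=0 pred=T actual=N -> ctr[0]=2
Ev 6: PC=6 idx=0 pred=T actual=N -> ctr[0]=1
Ev 7: PC=6 idx=0 pred=N actual=T -> ctr[0]=2
Ev 8: PC=2 idx=0 pred=T actual=T -> ctr[0]=3
Ev 9: PC=5 idx=1 pred=T actual=N -> ctr[1]=2
Ev 10: PC=0 idx=0 pred=T actual=T -> ctr[0]=3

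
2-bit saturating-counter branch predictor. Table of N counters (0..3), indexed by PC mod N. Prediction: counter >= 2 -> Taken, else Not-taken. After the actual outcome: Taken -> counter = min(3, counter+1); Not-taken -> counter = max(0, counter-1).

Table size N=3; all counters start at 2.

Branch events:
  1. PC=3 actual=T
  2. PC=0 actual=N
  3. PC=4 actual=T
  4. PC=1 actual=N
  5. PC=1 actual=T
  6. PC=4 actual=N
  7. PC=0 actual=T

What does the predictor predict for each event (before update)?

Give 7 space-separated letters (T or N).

Answer: T T T T T T T

Derivation:
Ev 1: PC=3 idx=0 pred=T actual=T -> ctr[0]=3
Ev 2: PC=0 idx=0 pred=T actual=N -> ctr[0]=2
Ev 3: PC=4 idx=1 pred=T actual=T -> ctr[1]=3
Ev 4: PC=1 idx=1 pred=T actual=N -> ctr[1]=2
Ev 5: PC=1 idx=1 pred=T actual=T -> ctr[1]=3
Ev 6: PC=4 idx=1 pred=T actual=N -> ctr[1]=2
Ev 7: PC=0 idx=0 pred=T actual=T -> ctr[0]=3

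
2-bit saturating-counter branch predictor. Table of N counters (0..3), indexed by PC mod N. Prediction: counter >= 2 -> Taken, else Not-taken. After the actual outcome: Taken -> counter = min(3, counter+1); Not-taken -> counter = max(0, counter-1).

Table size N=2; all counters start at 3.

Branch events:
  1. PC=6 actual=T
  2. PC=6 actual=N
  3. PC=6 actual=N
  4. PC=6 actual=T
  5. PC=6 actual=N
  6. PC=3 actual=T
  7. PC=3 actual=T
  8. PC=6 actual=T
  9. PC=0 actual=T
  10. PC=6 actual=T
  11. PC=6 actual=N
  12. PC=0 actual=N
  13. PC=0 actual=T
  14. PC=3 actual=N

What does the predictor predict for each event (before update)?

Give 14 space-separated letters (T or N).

Answer: T T T N T T T N T T T T N T

Derivation:
Ev 1: PC=6 idx=0 pred=T actual=T -> ctr[0]=3
Ev 2: PC=6 idx=0 pred=T actual=N -> ctr[0]=2
Ev 3: PC=6 idx=0 pred=T actual=N -> ctr[0]=1
Ev 4: PC=6 idx=0 pred=N actual=T -> ctr[0]=2
Ev 5: PC=6 idx=0 pred=T actual=N -> ctr[0]=1
Ev 6: PC=3 idx=1 pred=T actual=T -> ctr[1]=3
Ev 7: PC=3 idx=1 pred=T actual=T -> ctr[1]=3
Ev 8: PC=6 idx=0 pred=N actual=T -> ctr[0]=2
Ev 9: PC=0 idx=0 pred=T actual=T -> ctr[0]=3
Ev 10: PC=6 idx=0 pred=T actual=T -> ctr[0]=3
Ev 11: PC=6 idx=0 pred=T actual=N -> ctr[0]=2
Ev 12: PC=0 idx=0 pred=T actual=N -> ctr[0]=1
Ev 13: PC=0 idx=0 pred=N actual=T -> ctr[0]=2
Ev 14: PC=3 idx=1 pred=T actual=N -> ctr[1]=2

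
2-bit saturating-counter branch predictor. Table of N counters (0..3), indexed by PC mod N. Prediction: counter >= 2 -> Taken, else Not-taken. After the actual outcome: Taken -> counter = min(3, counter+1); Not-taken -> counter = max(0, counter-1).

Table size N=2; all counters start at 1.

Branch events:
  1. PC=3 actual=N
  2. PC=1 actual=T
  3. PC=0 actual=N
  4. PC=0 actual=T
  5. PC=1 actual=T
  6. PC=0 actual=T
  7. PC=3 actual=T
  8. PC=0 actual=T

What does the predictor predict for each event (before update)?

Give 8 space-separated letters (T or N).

Ev 1: PC=3 idx=1 pred=N actual=N -> ctr[1]=0
Ev 2: PC=1 idx=1 pred=N actual=T -> ctr[1]=1
Ev 3: PC=0 idx=0 pred=N actual=N -> ctr[0]=0
Ev 4: PC=0 idx=0 pred=N actual=T -> ctr[0]=1
Ev 5: PC=1 idx=1 pred=N actual=T -> ctr[1]=2
Ev 6: PC=0 idx=0 pred=N actual=T -> ctr[0]=2
Ev 7: PC=3 idx=1 pred=T actual=T -> ctr[1]=3
Ev 8: PC=0 idx=0 pred=T actual=T -> ctr[0]=3

Answer: N N N N N N T T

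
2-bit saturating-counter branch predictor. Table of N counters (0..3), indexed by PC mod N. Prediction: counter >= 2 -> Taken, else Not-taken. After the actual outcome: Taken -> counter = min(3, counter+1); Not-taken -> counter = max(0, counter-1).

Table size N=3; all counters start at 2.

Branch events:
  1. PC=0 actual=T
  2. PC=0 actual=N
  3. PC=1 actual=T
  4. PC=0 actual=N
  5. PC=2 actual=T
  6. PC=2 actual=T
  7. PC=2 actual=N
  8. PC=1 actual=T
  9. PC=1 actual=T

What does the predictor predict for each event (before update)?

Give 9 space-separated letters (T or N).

Answer: T T T T T T T T T

Derivation:
Ev 1: PC=0 idx=0 pred=T actual=T -> ctr[0]=3
Ev 2: PC=0 idx=0 pred=T actual=N -> ctr[0]=2
Ev 3: PC=1 idx=1 pred=T actual=T -> ctr[1]=3
Ev 4: PC=0 idx=0 pred=T actual=N -> ctr[0]=1
Ev 5: PC=2 idx=2 pred=T actual=T -> ctr[2]=3
Ev 6: PC=2 idx=2 pred=T actual=T -> ctr[2]=3
Ev 7: PC=2 idx=2 pred=T actual=N -> ctr[2]=2
Ev 8: PC=1 idx=1 pred=T actual=T -> ctr[1]=3
Ev 9: PC=1 idx=1 pred=T actual=T -> ctr[1]=3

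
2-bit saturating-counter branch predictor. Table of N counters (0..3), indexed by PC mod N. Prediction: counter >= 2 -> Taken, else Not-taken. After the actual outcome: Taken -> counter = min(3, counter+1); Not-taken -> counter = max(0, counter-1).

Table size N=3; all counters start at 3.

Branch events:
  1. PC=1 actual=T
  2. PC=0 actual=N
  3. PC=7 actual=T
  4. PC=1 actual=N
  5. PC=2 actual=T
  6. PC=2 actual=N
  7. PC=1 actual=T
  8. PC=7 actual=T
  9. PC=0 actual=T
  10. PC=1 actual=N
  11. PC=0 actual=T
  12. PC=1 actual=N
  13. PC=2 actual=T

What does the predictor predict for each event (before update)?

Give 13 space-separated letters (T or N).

Ev 1: PC=1 idx=1 pred=T actual=T -> ctr[1]=3
Ev 2: PC=0 idx=0 pred=T actual=N -> ctr[0]=2
Ev 3: PC=7 idx=1 pred=T actual=T -> ctr[1]=3
Ev 4: PC=1 idx=1 pred=T actual=N -> ctr[1]=2
Ev 5: PC=2 idx=2 pred=T actual=T -> ctr[2]=3
Ev 6: PC=2 idx=2 pred=T actual=N -> ctr[2]=2
Ev 7: PC=1 idx=1 pred=T actual=T -> ctr[1]=3
Ev 8: PC=7 idx=1 pred=T actual=T -> ctr[1]=3
Ev 9: PC=0 idx=0 pred=T actual=T -> ctr[0]=3
Ev 10: PC=1 idx=1 pred=T actual=N -> ctr[1]=2
Ev 11: PC=0 idx=0 pred=T actual=T -> ctr[0]=3
Ev 12: PC=1 idx=1 pred=T actual=N -> ctr[1]=1
Ev 13: PC=2 idx=2 pred=T actual=T -> ctr[2]=3

Answer: T T T T T T T T T T T T T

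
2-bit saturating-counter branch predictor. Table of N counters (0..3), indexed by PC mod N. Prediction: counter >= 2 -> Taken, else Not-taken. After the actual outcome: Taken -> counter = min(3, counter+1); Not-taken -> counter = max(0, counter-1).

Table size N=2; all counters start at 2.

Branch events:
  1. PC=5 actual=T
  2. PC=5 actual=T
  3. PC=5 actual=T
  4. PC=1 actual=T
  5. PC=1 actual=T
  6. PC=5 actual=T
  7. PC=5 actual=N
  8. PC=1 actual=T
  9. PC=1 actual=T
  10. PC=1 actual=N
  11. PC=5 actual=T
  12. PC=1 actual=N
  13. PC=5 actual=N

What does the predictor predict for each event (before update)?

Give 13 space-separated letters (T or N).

Ev 1: PC=5 idx=1 pred=T actual=T -> ctr[1]=3
Ev 2: PC=5 idx=1 pred=T actual=T -> ctr[1]=3
Ev 3: PC=5 idx=1 pred=T actual=T -> ctr[1]=3
Ev 4: PC=1 idx=1 pred=T actual=T -> ctr[1]=3
Ev 5: PC=1 idx=1 pred=T actual=T -> ctr[1]=3
Ev 6: PC=5 idx=1 pred=T actual=T -> ctr[1]=3
Ev 7: PC=5 idx=1 pred=T actual=N -> ctr[1]=2
Ev 8: PC=1 idx=1 pred=T actual=T -> ctr[1]=3
Ev 9: PC=1 idx=1 pred=T actual=T -> ctr[1]=3
Ev 10: PC=1 idx=1 pred=T actual=N -> ctr[1]=2
Ev 11: PC=5 idx=1 pred=T actual=T -> ctr[1]=3
Ev 12: PC=1 idx=1 pred=T actual=N -> ctr[1]=2
Ev 13: PC=5 idx=1 pred=T actual=N -> ctr[1]=1

Answer: T T T T T T T T T T T T T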